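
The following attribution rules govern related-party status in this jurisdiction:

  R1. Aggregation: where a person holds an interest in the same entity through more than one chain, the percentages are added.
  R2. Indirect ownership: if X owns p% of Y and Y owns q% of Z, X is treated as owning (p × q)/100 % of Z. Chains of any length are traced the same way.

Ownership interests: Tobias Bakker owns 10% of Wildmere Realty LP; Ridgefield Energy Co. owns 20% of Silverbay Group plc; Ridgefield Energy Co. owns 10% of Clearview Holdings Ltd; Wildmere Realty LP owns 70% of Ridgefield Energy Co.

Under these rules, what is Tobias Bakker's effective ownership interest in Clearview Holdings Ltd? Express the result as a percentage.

0.7%

Chain via Wildmere Realty LP → Ridgefield Energy Co. (R2): 10% × 70% × 10% = 0.7% of Clearview Holdings Ltd.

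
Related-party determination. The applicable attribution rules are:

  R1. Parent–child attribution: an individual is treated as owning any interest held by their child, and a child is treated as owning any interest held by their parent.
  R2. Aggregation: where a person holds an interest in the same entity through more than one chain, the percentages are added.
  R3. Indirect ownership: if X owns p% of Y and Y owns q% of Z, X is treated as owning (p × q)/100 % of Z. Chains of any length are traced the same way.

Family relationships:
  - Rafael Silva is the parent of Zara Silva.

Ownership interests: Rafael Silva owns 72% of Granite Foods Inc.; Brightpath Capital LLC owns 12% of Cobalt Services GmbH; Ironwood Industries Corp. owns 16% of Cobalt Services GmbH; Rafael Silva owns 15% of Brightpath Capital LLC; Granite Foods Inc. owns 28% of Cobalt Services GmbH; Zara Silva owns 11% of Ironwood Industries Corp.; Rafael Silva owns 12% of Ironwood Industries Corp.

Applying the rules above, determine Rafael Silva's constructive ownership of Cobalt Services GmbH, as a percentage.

By parent–child attribution (R1), Rafael Silva is treated as also owning Zara Silva's interest in Ironwood Industries Corp, giving 12% + 11% = 23%.
Chain via Ironwood Industries Corp. (R3): 23% × 16% = 3.68% of Cobalt Services GmbH.
Chain via Granite Foods Inc. (R3): 72% × 28% = 20.16% of Cobalt Services GmbH.
Chain via Brightpath Capital LLC (R3): 15% × 12% = 1.8% of Cobalt Services GmbH.
Aggregating (R2): 3.68% + 20.16% + 1.8% = 25.64%.

25.64%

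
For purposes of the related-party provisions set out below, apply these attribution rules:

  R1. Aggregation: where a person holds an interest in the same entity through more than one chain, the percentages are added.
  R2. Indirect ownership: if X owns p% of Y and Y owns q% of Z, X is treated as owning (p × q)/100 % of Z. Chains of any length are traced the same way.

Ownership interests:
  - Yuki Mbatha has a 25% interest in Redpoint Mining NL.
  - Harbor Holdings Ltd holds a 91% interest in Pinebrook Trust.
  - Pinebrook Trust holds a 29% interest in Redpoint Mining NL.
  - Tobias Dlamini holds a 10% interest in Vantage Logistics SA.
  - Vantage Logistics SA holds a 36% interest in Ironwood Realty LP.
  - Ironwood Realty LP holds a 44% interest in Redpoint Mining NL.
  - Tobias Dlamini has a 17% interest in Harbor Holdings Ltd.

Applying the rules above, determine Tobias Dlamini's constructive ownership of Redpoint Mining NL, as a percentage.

6.0703%

Chain via Vantage Logistics SA → Ironwood Realty LP (R2): 10% × 36% × 44% = 1.584% of Redpoint Mining NL.
Chain via Harbor Holdings Ltd → Pinebrook Trust (R2): 17% × 91% × 29% = 4.4863% of Redpoint Mining NL.
Aggregating (R1): 1.584% + 4.4863% = 6.0703%.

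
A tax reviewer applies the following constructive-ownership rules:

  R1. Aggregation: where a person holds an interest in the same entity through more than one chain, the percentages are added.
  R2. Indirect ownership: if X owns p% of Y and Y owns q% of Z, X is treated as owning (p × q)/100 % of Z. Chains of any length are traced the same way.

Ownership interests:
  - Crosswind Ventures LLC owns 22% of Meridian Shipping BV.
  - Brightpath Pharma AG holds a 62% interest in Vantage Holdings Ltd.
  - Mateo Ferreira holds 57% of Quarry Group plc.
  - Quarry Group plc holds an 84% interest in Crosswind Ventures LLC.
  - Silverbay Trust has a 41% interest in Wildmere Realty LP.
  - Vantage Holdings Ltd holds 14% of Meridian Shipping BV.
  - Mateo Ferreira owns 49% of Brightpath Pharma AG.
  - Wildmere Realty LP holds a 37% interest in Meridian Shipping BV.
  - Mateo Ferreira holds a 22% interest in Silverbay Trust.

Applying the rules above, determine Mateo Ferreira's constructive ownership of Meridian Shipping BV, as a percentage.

18.1242%

Chain via Silverbay Trust → Wildmere Realty LP (R2): 22% × 41% × 37% = 3.3374% of Meridian Shipping BV.
Chain via Quarry Group plc → Crosswind Ventures LLC (R2): 57% × 84% × 22% = 10.5336% of Meridian Shipping BV.
Chain via Brightpath Pharma AG → Vantage Holdings Ltd (R2): 49% × 62% × 14% = 4.2532% of Meridian Shipping BV.
Aggregating (R1): 3.3374% + 10.5336% + 4.2532% = 18.1242%.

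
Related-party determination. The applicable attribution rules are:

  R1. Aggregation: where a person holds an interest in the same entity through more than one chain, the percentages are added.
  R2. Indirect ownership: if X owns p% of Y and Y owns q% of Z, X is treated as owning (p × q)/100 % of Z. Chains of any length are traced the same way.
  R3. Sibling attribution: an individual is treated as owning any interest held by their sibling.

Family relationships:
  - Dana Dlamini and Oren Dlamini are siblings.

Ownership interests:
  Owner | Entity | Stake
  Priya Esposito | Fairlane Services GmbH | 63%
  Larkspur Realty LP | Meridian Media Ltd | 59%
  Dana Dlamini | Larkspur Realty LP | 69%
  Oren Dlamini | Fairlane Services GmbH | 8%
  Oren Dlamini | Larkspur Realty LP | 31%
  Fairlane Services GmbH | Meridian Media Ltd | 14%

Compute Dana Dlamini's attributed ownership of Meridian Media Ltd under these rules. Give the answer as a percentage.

By sibling attribution (R3), Dana Dlamini is treated as also owning Oren Dlamini's interest in Larkspur Realty LP, giving 69% + 31% = 100%.
By sibling attribution (R3), Dana Dlamini is treated as owning Oren Dlamini's 8% interest in Fairlane Services GmbH.
Chain via Larkspur Realty LP (R2): 100% × 59% = 59% of Meridian Media Ltd.
Chain via Fairlane Services GmbH (R2): 8% × 14% = 1.12% of Meridian Media Ltd.
Aggregating (R1): 59% + 1.12% = 60.12%.

60.12%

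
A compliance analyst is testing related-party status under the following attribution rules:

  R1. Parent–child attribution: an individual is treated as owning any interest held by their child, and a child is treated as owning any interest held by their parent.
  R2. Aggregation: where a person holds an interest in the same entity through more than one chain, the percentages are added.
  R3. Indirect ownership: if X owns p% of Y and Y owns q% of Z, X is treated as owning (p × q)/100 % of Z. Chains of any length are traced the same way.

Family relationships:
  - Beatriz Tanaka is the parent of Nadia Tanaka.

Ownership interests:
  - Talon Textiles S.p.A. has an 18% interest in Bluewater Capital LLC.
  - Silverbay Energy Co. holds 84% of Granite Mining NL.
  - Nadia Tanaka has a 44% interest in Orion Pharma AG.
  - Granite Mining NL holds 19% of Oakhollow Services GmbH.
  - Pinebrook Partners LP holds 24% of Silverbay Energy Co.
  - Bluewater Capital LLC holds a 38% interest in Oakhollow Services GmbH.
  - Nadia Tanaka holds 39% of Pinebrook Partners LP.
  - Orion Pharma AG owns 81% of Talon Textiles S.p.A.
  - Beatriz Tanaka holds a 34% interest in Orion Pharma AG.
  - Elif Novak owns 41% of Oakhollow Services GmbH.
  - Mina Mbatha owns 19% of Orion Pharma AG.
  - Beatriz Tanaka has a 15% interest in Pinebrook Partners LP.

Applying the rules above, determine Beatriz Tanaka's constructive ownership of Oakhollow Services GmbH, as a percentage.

6.389928%

By parent–child attribution (R1), Beatriz Tanaka is treated as also owning Nadia Tanaka's interest in Orion Pharma AG, giving 34% + 44% = 78%.
By parent–child attribution (R1), Beatriz Tanaka is treated as also owning Nadia Tanaka's interest in Pinebrook Partners LP, giving 15% + 39% = 54%.
Chain via Orion Pharma AG → Talon Textiles S.p.A. → Bluewater Capital LLC (R3): 78% × 81% × 18% × 38% = 4.321512% of Oakhollow Services GmbH.
Chain via Pinebrook Partners LP → Silverbay Energy Co. → Granite Mining NL (R3): 54% × 24% × 84% × 19% = 2.068416% of Oakhollow Services GmbH.
Aggregating (R2): 4.321512% + 2.068416% = 6.389928%.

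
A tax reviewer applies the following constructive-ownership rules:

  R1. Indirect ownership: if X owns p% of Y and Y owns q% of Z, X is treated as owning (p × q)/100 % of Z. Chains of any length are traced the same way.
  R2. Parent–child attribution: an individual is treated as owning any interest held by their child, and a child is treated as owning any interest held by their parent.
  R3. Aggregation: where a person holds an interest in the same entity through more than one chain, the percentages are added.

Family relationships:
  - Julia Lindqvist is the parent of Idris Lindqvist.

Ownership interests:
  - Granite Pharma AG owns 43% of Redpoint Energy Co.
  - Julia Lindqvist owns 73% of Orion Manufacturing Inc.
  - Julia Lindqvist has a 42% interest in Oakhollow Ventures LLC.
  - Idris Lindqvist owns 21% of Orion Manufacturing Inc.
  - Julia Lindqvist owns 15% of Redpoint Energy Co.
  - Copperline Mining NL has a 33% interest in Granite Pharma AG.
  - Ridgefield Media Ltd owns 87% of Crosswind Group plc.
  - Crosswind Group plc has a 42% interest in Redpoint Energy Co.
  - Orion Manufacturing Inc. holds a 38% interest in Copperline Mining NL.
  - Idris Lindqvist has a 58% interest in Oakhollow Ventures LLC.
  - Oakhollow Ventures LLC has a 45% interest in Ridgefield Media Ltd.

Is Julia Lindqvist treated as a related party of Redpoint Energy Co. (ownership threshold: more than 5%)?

By parent–child attribution (R2), Julia Lindqvist is treated as also owning Idris Lindqvist's interest in Oakhollow Ventures LLC, giving 42% + 58% = 100%.
By parent–child attribution (R2), Julia Lindqvist is treated as also owning Idris Lindqvist's interest in Orion Manufacturing Inc, giving 73% + 21% = 94%.
Chain via Oakhollow Ventures LLC → Ridgefield Media Ltd → Crosswind Group plc (R1): 100% × 45% × 87% × 42% = 16.443% of Redpoint Energy Co.
Chain via Orion Manufacturing Inc. → Copperline Mining NL → Granite Pharma AG (R1): 94% × 38% × 33% × 43% = 5.068668% of Redpoint Energy Co.
Direct interest in Redpoint Energy Co: 15%.
Aggregating (R3): 16.443% + 5.068668% + 15% = 36.511668%.
36.511668% exceeds the 5% threshold, so Julia is a related party to Redpoint Energy Co.

Yes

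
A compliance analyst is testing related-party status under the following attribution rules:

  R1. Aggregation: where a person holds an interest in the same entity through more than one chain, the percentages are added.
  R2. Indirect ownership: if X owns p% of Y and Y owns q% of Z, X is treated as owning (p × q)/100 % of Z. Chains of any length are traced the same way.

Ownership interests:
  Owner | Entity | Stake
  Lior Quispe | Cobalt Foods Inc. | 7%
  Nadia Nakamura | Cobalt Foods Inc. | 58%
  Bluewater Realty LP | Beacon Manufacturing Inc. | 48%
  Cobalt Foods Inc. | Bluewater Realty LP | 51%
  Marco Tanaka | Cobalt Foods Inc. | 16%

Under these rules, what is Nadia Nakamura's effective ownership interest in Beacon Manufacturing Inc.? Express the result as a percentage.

Chain via Cobalt Foods Inc. → Bluewater Realty LP (R2): 58% × 51% × 48% = 14.1984% of Beacon Manufacturing Inc.

14.1984%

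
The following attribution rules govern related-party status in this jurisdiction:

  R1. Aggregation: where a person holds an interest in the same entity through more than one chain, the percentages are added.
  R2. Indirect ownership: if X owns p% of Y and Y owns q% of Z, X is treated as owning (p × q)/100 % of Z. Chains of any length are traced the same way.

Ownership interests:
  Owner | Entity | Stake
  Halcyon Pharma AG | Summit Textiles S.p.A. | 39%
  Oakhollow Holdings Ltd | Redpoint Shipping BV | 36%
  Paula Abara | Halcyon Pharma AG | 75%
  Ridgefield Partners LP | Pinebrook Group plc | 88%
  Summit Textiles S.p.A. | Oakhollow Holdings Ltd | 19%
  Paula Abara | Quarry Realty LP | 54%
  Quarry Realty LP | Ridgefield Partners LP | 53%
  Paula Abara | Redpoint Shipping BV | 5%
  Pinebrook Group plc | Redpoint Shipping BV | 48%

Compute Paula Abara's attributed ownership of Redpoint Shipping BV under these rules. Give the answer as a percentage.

19.089788%

Chain via Quarry Realty LP → Ridgefield Partners LP → Pinebrook Group plc (R2): 54% × 53% × 88% × 48% = 12.089088% of Redpoint Shipping BV.
Chain via Halcyon Pharma AG → Summit Textiles S.p.A. → Oakhollow Holdings Ltd (R2): 75% × 39% × 19% × 36% = 2.0007% of Redpoint Shipping BV.
Direct interest in Redpoint Shipping BV: 5%.
Aggregating (R1): 12.089088% + 2.0007% + 5% = 19.089788%.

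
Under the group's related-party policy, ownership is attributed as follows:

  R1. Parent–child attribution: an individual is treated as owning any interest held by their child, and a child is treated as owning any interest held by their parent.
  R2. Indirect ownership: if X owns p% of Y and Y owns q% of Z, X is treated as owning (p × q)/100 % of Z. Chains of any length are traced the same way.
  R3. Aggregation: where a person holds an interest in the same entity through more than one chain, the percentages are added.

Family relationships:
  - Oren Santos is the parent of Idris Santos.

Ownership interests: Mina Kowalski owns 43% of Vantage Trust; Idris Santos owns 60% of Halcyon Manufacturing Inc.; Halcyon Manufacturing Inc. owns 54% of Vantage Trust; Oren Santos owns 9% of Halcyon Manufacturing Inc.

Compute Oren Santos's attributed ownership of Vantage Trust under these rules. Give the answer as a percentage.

37.26%

By parent–child attribution (R1), Oren Santos is treated as also owning Idris Santos's interest in Halcyon Manufacturing Inc, giving 9% + 60% = 69%.
Chain via Halcyon Manufacturing Inc. (R2): 69% × 54% = 37.26% of Vantage Trust.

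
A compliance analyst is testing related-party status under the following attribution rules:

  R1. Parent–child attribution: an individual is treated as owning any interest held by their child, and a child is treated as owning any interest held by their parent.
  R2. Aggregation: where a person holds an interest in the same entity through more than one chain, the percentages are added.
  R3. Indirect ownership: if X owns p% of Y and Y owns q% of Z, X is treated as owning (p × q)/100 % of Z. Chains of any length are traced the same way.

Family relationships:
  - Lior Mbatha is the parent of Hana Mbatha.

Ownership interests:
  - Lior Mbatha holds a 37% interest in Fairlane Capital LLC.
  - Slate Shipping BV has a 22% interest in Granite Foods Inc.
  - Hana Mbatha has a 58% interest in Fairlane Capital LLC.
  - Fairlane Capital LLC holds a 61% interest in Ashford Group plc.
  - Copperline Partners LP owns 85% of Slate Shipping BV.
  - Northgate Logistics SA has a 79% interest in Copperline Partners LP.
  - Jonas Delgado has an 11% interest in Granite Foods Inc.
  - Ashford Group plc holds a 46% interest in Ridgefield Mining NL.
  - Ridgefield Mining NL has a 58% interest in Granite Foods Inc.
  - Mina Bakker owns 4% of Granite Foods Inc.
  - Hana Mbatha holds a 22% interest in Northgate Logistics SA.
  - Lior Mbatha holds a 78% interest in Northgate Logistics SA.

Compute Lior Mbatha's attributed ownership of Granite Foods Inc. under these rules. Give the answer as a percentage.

30.23406%

By parent–child attribution (R1), Lior Mbatha is treated as also owning Hana Mbatha's interest in Fairlane Capital LLC, giving 37% + 58% = 95%.
By parent–child attribution (R1), Lior Mbatha is treated as also owning Hana Mbatha's interest in Northgate Logistics SA, giving 78% + 22% = 100%.
Chain via Fairlane Capital LLC → Ashford Group plc → Ridgefield Mining NL (R3): 95% × 61% × 46% × 58% = 15.46106% of Granite Foods Inc.
Chain via Northgate Logistics SA → Copperline Partners LP → Slate Shipping BV (R3): 100% × 79% × 85% × 22% = 14.773% of Granite Foods Inc.
Aggregating (R2): 15.46106% + 14.773% = 30.23406%.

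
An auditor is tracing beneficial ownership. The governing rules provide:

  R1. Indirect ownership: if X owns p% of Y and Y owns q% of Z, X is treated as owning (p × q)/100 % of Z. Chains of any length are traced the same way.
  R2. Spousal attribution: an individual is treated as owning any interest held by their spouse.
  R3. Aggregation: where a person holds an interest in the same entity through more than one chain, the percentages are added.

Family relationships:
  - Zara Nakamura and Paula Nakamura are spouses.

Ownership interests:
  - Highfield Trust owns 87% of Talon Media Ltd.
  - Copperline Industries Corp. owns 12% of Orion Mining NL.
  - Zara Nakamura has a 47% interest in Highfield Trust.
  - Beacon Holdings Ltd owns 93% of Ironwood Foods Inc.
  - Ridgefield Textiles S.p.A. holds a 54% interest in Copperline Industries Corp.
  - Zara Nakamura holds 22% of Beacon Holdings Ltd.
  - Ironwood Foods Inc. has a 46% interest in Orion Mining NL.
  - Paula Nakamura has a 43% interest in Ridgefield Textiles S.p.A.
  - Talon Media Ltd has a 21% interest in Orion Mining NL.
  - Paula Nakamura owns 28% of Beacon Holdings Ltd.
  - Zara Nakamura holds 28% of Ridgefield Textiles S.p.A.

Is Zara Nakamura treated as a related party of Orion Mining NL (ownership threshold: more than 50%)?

By spousal attribution (R2), Zara Nakamura is treated as also owning Paula Nakamura's interest in Beacon Holdings Ltd, giving 22% + 28% = 50%.
By spousal attribution (R2), Zara Nakamura is treated as also owning Paula Nakamura's interest in Ridgefield Textiles S.p.A, giving 28% + 43% = 71%.
Chain via Beacon Holdings Ltd → Ironwood Foods Inc. (R1): 50% × 93% × 46% = 21.39% of Orion Mining NL.
Chain via Highfield Trust → Talon Media Ltd (R1): 47% × 87% × 21% = 8.5869% of Orion Mining NL.
Chain via Ridgefield Textiles S.p.A. → Copperline Industries Corp. (R1): 71% × 54% × 12% = 4.6008% of Orion Mining NL.
Aggregating (R3): 21.39% + 8.5869% + 4.6008% = 34.5777%.
34.5777% does not exceed the 50% threshold, so Zara is not a related party to Orion Mining NL.

No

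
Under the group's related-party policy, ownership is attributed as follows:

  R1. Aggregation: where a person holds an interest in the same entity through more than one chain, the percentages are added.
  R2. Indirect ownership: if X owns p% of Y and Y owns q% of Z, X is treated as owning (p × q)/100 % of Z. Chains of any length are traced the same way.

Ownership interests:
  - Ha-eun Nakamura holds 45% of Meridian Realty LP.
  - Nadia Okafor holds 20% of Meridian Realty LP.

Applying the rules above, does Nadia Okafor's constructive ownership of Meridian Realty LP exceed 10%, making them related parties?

Yes

Direct interest in Meridian Realty LP: 20%.
20% exceeds the 10% threshold, so Nadia is a related party to Meridian Realty LP.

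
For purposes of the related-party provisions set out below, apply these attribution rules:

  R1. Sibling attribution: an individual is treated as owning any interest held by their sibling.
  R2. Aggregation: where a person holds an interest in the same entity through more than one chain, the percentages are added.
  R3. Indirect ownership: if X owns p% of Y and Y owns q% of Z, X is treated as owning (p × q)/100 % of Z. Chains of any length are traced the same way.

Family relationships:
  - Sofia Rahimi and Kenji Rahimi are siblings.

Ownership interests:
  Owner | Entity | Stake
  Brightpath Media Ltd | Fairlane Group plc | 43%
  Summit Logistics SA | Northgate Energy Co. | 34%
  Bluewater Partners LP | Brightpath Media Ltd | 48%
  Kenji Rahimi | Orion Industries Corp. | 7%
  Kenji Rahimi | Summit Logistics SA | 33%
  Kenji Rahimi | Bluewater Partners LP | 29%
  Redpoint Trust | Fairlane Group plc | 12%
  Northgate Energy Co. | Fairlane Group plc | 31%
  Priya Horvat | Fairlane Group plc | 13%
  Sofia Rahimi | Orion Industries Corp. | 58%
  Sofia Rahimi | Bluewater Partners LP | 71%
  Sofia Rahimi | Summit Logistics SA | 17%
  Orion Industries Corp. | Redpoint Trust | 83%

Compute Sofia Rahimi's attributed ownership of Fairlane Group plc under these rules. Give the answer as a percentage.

32.384%

By sibling attribution (R1), Sofia Rahimi is treated as also owning Kenji Rahimi's interest in Bluewater Partners LP, giving 71% + 29% = 100%.
By sibling attribution (R1), Sofia Rahimi is treated as also owning Kenji Rahimi's interest in Orion Industries Corp, giving 58% + 7% = 65%.
By sibling attribution (R1), Sofia Rahimi is treated as also owning Kenji Rahimi's interest in Summit Logistics SA, giving 17% + 33% = 50%.
Chain via Bluewater Partners LP → Brightpath Media Ltd (R3): 100% × 48% × 43% = 20.64% of Fairlane Group plc.
Chain via Orion Industries Corp. → Redpoint Trust (R3): 65% × 83% × 12% = 6.474% of Fairlane Group plc.
Chain via Summit Logistics SA → Northgate Energy Co. (R3): 50% × 34% × 31% = 5.27% of Fairlane Group plc.
Aggregating (R2): 20.64% + 6.474% + 5.27% = 32.384%.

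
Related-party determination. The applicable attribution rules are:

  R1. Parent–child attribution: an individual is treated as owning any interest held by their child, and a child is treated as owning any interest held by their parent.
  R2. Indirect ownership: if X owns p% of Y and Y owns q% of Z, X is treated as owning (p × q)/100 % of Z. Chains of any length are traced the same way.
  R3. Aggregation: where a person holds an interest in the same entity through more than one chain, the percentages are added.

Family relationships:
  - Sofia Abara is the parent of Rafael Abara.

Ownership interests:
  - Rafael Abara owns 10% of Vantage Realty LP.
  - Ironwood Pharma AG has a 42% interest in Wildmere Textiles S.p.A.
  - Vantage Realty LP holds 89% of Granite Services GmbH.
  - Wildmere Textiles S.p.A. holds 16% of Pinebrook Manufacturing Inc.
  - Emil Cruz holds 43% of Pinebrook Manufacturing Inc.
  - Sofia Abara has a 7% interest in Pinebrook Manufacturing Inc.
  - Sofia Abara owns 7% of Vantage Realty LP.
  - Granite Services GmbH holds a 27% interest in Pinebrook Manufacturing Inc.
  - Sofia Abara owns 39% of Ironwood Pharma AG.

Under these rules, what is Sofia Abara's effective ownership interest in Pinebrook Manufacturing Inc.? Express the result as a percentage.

By parent–child attribution (R1), Sofia Abara is treated as also owning Rafael Abara's interest in Vantage Realty LP, giving 7% + 10% = 17%.
Chain via Vantage Realty LP → Granite Services GmbH (R2): 17% × 89% × 27% = 4.0851% of Pinebrook Manufacturing Inc.
Chain via Ironwood Pharma AG → Wildmere Textiles S.p.A. (R2): 39% × 42% × 16% = 2.6208% of Pinebrook Manufacturing Inc.
Direct interest in Pinebrook Manufacturing Inc: 7%.
Aggregating (R3): 4.0851% + 2.6208% + 7% = 13.7059%.

13.7059%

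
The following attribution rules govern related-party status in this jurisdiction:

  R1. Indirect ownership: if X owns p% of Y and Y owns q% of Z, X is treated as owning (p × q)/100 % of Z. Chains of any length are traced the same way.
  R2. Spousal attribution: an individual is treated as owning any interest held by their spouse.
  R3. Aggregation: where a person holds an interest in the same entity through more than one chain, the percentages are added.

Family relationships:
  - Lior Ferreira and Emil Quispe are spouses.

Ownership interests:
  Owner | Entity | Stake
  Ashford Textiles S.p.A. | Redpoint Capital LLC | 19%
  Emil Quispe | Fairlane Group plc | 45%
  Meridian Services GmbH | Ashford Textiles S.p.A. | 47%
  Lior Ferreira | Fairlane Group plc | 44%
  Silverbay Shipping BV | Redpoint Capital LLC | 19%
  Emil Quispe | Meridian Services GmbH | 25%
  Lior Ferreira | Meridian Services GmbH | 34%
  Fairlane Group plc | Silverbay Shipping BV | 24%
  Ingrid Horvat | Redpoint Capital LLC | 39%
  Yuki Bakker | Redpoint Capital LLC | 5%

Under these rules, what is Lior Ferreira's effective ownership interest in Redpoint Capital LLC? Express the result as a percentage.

9.3271%

By spousal attribution (R2), Lior Ferreira is treated as also owning Emil Quispe's interest in Meridian Services GmbH, giving 34% + 25% = 59%.
By spousal attribution (R2), Lior Ferreira is treated as also owning Emil Quispe's interest in Fairlane Group plc, giving 44% + 45% = 89%.
Chain via Meridian Services GmbH → Ashford Textiles S.p.A. (R1): 59% × 47% × 19% = 5.2687% of Redpoint Capital LLC.
Chain via Fairlane Group plc → Silverbay Shipping BV (R1): 89% × 24% × 19% = 4.0584% of Redpoint Capital LLC.
Aggregating (R3): 5.2687% + 4.0584% = 9.3271%.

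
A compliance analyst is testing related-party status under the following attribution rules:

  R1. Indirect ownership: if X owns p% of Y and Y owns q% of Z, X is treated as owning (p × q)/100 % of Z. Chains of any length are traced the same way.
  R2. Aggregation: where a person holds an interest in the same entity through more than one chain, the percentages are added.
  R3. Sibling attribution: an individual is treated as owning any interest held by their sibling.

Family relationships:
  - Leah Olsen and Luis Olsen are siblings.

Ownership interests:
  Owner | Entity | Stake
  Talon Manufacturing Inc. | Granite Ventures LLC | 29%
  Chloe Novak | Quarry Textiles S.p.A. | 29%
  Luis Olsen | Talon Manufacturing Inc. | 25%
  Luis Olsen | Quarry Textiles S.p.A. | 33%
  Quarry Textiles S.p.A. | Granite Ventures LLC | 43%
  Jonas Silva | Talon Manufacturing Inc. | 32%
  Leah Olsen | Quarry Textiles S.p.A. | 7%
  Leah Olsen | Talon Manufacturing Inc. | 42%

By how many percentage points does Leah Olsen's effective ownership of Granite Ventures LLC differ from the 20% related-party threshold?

16.63

By sibling attribution (R3), Leah Olsen is treated as also owning Luis Olsen's interest in Talon Manufacturing Inc, giving 42% + 25% = 67%.
By sibling attribution (R3), Leah Olsen is treated as also owning Luis Olsen's interest in Quarry Textiles S.p.A, giving 7% + 33% = 40%.
Chain via Talon Manufacturing Inc. (R1): 67% × 29% = 19.43% of Granite Ventures LLC.
Chain via Quarry Textiles S.p.A. (R1): 40% × 43% = 17.2% of Granite Ventures LLC.
Aggregating (R2): 19.43% + 17.2% = 36.63%.
36.63% exceeds the 20% threshold by 16.63 percentage points.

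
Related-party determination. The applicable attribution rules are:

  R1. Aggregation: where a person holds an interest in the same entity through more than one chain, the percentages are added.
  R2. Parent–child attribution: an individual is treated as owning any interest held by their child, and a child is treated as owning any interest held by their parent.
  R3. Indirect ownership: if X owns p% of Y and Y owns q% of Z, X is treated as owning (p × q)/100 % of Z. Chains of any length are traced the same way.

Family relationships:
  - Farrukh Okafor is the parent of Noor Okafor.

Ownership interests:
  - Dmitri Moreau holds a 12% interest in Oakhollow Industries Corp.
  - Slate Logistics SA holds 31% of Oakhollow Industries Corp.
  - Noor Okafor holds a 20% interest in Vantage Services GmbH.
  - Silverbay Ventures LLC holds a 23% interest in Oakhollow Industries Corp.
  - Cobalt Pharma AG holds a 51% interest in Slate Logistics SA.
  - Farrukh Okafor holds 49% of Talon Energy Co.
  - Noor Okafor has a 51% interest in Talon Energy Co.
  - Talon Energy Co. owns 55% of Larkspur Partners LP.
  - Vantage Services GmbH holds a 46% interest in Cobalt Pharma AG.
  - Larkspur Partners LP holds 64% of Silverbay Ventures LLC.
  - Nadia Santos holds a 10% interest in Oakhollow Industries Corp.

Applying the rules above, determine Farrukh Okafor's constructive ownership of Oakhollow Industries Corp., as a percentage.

9.55052%

By parent–child attribution (R2), Farrukh Okafor is treated as also owning Noor Okafor's interest in Talon Energy Co, giving 49% + 51% = 100%.
By parent–child attribution (R2), Farrukh Okafor is treated as owning Noor Okafor's 20% interest in Vantage Services GmbH.
Chain via Talon Energy Co. → Larkspur Partners LP → Silverbay Ventures LLC (R3): 100% × 55% × 64% × 23% = 8.096% of Oakhollow Industries Corp.
Chain via Vantage Services GmbH → Cobalt Pharma AG → Slate Logistics SA (R3): 20% × 46% × 51% × 31% = 1.45452% of Oakhollow Industries Corp.
Aggregating (R1): 8.096% + 1.45452% = 9.55052%.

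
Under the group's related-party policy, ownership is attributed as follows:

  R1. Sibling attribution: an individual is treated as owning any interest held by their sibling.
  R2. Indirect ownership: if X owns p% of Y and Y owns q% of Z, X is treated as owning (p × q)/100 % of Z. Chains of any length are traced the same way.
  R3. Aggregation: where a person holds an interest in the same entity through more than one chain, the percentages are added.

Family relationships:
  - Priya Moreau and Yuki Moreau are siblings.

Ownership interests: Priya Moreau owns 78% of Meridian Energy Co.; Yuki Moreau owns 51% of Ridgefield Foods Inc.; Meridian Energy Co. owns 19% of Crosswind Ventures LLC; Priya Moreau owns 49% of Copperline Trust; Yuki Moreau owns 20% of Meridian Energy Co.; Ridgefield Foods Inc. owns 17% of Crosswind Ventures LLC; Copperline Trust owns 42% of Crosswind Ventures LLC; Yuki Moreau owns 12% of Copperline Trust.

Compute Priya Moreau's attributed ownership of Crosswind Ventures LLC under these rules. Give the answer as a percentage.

52.91%

By sibling attribution (R1), Priya Moreau is treated as also owning Yuki Moreau's interest in Meridian Energy Co, giving 78% + 20% = 98%.
By sibling attribution (R1), Priya Moreau is treated as also owning Yuki Moreau's interest in Copperline Trust, giving 49% + 12% = 61%.
By sibling attribution (R1), Priya Moreau is treated as owning Yuki Moreau's 51% interest in Ridgefield Foods Inc.
Chain via Meridian Energy Co. (R2): 98% × 19% = 18.62% of Crosswind Ventures LLC.
Chain via Copperline Trust (R2): 61% × 42% = 25.62% of Crosswind Ventures LLC.
Chain via Ridgefield Foods Inc. (R2): 51% × 17% = 8.67% of Crosswind Ventures LLC.
Aggregating (R3): 18.62% + 25.62% + 8.67% = 52.91%.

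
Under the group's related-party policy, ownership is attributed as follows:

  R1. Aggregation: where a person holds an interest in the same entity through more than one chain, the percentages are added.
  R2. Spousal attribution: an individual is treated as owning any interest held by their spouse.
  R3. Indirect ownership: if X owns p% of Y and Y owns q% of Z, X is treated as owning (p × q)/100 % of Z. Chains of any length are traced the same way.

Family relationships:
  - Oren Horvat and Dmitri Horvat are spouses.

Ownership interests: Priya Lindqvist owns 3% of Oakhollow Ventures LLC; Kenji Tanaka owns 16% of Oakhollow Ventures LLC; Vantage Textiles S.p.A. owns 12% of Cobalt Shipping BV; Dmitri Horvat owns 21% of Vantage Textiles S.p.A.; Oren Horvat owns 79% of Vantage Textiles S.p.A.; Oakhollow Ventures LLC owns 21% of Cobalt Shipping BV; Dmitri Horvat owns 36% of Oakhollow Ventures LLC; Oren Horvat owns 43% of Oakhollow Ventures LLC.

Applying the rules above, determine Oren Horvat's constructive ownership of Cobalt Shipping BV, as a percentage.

By spousal attribution (R2), Oren Horvat is treated as also owning Dmitri Horvat's interest in Oakhollow Ventures LLC, giving 43% + 36% = 79%.
By spousal attribution (R2), Oren Horvat is treated as also owning Dmitri Horvat's interest in Vantage Textiles S.p.A, giving 79% + 21% = 100%.
Chain via Oakhollow Ventures LLC (R3): 79% × 21% = 16.59% of Cobalt Shipping BV.
Chain via Vantage Textiles S.p.A. (R3): 100% × 12% = 12% of Cobalt Shipping BV.
Aggregating (R1): 16.59% + 12% = 28.59%.

28.59%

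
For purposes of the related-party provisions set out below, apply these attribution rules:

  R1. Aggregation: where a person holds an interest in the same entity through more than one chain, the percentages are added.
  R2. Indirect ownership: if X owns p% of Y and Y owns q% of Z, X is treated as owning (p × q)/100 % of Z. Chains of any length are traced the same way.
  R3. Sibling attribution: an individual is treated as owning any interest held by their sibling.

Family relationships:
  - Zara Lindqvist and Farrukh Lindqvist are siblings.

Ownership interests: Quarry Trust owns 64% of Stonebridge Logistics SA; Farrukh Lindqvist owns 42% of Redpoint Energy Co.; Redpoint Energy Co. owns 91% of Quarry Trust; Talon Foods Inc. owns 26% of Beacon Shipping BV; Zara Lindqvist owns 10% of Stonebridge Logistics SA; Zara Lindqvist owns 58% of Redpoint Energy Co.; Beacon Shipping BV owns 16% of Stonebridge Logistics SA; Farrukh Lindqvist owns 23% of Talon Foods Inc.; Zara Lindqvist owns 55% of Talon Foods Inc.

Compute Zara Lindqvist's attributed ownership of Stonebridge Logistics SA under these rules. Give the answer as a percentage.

By sibling attribution (R3), Zara Lindqvist is treated as also owning Farrukh Lindqvist's interest in Redpoint Energy Co, giving 58% + 42% = 100%.
By sibling attribution (R3), Zara Lindqvist is treated as also owning Farrukh Lindqvist's interest in Talon Foods Inc, giving 55% + 23% = 78%.
Chain via Redpoint Energy Co. → Quarry Trust (R2): 100% × 91% × 64% = 58.24% of Stonebridge Logistics SA.
Chain via Talon Foods Inc. → Beacon Shipping BV (R2): 78% × 26% × 16% = 3.2448% of Stonebridge Logistics SA.
Direct interest in Stonebridge Logistics SA: 10%.
Aggregating (R1): 58.24% + 3.2448% + 10% = 71.4848%.

71.4848%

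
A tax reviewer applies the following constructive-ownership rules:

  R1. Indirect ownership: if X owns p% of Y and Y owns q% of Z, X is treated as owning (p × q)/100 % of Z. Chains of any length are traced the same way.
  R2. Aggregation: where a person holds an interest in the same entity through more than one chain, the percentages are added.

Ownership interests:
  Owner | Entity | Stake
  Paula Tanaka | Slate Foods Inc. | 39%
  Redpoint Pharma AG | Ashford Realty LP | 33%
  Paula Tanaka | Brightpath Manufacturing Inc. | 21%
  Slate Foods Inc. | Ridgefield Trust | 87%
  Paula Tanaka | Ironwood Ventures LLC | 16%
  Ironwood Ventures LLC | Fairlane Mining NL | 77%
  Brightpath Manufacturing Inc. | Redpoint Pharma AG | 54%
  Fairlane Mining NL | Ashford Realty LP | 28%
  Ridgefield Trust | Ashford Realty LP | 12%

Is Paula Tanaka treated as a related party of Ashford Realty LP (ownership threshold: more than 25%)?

Chain via Ironwood Ventures LLC → Fairlane Mining NL (R1): 16% × 77% × 28% = 3.4496% of Ashford Realty LP.
Chain via Brightpath Manufacturing Inc. → Redpoint Pharma AG (R1): 21% × 54% × 33% = 3.7422% of Ashford Realty LP.
Chain via Slate Foods Inc. → Ridgefield Trust (R1): 39% × 87% × 12% = 4.0716% of Ashford Realty LP.
Aggregating (R2): 3.4496% + 3.7422% + 4.0716% = 11.2634%.
11.2634% does not exceed the 25% threshold, so Paula is not a related party to Ashford Realty LP.

No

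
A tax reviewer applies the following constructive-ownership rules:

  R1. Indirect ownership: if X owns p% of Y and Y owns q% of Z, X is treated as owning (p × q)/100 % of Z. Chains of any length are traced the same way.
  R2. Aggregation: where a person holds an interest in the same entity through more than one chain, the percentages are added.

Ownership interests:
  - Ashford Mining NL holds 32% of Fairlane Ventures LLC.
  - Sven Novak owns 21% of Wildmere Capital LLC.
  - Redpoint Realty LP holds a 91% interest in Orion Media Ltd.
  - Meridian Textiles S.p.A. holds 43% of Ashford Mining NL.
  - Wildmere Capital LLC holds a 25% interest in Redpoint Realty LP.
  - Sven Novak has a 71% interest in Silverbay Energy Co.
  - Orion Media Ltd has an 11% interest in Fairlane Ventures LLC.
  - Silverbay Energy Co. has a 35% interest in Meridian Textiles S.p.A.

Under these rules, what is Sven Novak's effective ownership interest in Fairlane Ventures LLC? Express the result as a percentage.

3.944885%

Chain via Wildmere Capital LLC → Redpoint Realty LP → Orion Media Ltd (R1): 21% × 25% × 91% × 11% = 0.525525% of Fairlane Ventures LLC.
Chain via Silverbay Energy Co. → Meridian Textiles S.p.A. → Ashford Mining NL (R1): 71% × 35% × 43% × 32% = 3.41936% of Fairlane Ventures LLC.
Aggregating (R2): 0.525525% + 3.41936% = 3.944885%.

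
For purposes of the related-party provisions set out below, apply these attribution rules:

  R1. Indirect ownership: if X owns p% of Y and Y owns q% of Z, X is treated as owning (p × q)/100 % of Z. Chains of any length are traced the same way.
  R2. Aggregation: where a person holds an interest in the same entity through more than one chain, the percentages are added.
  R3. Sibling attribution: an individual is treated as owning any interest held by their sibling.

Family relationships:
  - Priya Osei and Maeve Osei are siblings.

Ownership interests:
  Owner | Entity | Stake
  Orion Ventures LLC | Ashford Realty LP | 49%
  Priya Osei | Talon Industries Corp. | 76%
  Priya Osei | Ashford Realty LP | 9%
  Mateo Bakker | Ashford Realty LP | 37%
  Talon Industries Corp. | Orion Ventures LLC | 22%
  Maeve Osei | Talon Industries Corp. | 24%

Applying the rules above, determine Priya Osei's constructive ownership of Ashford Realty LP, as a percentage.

By sibling attribution (R3), Priya Osei is treated as also owning Maeve Osei's interest in Talon Industries Corp, giving 76% + 24% = 100%.
Chain via Talon Industries Corp. → Orion Ventures LLC (R1): 100% × 22% × 49% = 10.78% of Ashford Realty LP.
Direct interest in Ashford Realty LP: 9%.
Aggregating (R2): 10.78% + 9% = 19.78%.

19.78%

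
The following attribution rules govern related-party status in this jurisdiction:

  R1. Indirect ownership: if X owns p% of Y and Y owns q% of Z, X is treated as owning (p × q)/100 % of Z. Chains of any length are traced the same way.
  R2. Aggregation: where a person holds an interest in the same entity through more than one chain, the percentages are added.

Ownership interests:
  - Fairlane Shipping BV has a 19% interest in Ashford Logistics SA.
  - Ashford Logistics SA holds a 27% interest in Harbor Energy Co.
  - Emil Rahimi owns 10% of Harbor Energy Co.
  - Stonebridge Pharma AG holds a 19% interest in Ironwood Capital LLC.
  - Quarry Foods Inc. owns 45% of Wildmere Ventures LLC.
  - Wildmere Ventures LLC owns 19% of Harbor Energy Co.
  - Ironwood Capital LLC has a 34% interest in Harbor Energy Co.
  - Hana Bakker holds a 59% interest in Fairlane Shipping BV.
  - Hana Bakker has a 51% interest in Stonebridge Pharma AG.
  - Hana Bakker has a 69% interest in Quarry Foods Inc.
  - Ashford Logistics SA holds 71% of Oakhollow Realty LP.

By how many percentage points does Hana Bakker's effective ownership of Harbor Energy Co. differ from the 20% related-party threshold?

Chain via Stonebridge Pharma AG → Ironwood Capital LLC (R1): 51% × 19% × 34% = 3.2946% of Harbor Energy Co.
Chain via Quarry Foods Inc. → Wildmere Ventures LLC (R1): 69% × 45% × 19% = 5.8995% of Harbor Energy Co.
Chain via Fairlane Shipping BV → Ashford Logistics SA (R1): 59% × 19% × 27% = 3.0267% of Harbor Energy Co.
Aggregating (R2): 3.2946% + 5.8995% + 3.0267% = 12.2208%.
12.2208% falls short of the 20% threshold by 7.7792 percentage points.

7.7792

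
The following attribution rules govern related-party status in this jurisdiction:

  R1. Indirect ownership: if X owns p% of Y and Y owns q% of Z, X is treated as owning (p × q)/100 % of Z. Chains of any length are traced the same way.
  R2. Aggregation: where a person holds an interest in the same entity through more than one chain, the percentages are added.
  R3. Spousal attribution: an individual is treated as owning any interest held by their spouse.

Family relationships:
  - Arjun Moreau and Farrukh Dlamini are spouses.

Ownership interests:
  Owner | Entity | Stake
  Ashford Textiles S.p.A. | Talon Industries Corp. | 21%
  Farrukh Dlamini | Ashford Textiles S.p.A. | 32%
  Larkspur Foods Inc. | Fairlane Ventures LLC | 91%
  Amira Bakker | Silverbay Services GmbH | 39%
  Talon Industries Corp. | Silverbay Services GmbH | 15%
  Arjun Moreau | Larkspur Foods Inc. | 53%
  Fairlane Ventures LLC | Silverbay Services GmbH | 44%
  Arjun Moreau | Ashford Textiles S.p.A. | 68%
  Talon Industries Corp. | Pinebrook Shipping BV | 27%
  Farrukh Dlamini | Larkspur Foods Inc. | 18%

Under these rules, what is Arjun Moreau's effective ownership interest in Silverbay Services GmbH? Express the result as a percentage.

31.5784%

By spousal attribution (R3), Arjun Moreau is treated as also owning Farrukh Dlamini's interest in Larkspur Foods Inc, giving 53% + 18% = 71%.
By spousal attribution (R3), Arjun Moreau is treated as also owning Farrukh Dlamini's interest in Ashford Textiles S.p.A, giving 68% + 32% = 100%.
Chain via Larkspur Foods Inc. → Fairlane Ventures LLC (R1): 71% × 91% × 44% = 28.4284% of Silverbay Services GmbH.
Chain via Ashford Textiles S.p.A. → Talon Industries Corp. (R1): 100% × 21% × 15% = 3.15% of Silverbay Services GmbH.
Aggregating (R2): 28.4284% + 3.15% = 31.5784%.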